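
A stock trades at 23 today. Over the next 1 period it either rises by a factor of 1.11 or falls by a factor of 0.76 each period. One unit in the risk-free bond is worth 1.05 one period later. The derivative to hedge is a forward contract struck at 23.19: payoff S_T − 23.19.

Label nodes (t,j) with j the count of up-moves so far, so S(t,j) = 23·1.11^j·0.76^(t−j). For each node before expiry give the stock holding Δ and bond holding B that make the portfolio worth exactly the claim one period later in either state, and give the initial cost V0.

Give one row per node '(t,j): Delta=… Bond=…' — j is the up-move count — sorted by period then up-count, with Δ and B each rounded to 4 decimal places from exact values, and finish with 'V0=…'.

Under the risk-neutral measure, an up-move has probability p* = (R−d)/(u−d) = 0.8286 and values discount at R = 1.05.
Terminal values V(1,·): V(1,0)=-5.7100, V(1,1)=2.3400
Node (0,0) S=23.0000: V=(p*·2.3400+(1−p*)·-5.7100)/1.05=0.9143; Δ=(2.3400−-5.7100)/(25.5300−17.4800)=1.0000; B=V−Δ·S=-22.0857
Root portfolio cost Δ·23+B reproduces V0=0.9143.

(0,0): Delta=1.0000 Bond=-22.0857
V0=0.9143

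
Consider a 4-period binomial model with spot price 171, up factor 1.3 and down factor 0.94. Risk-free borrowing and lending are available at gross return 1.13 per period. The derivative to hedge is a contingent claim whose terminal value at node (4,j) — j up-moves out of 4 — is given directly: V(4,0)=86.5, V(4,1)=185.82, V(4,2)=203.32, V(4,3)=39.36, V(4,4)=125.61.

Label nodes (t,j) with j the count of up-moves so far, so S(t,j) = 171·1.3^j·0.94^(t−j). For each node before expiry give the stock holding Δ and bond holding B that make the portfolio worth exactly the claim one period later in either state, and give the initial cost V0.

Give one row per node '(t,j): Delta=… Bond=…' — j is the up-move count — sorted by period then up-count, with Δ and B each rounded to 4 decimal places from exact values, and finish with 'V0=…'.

(0,0): Delta=-0.3983 Bond=155.2465
(1,0): Delta=-0.2003 Bond=143.5944
(1,1): Delta=-0.5265 Bond=203.9117
(2,0): Delta=0.9133 Bond=-6.0002
(2,1): Delta=-0.9208 Bond=312.8117
(2,2): Delta=-0.2714 Bond=156.7016
(3,0): Delta=1.9425 Bond=-152.9518
(3,1): Delta=0.2475 Bond=124.0049
(3,2): Delta=-1.6766 Bond=558.7945
(3,3): Delta=0.6377 Bond=-164.4676
V0=87.1288

Under the risk-neutral measure, an up-move has probability p* = (R−d)/(u−d) = 0.5278 and values discount at R = 1.13.
At expiry t=4: V(4,0)=86.5000, V(4,1)=185.8200, V(4,2)=203.3200, V(4,3)=39.3600, V(4,4)=125.6100
(3,0): S=142.0299. Δ = (V_up−V_dn)/(S_up−S_dn) = (185.8200−86.5000)/(184.6388−133.5081) = 1.9425. V = [p*·185.8200 + (1−p*)·86.5000]/1.13 = 122.9371. B = V − Δ·S = -152.9518.
(3,1): S=196.4243. Δ = (V_up−V_dn)/(S_up−S_dn) = (203.3200−185.8200)/(255.3516−184.6388) = 0.2475. V = [p*·203.3200 + (1−p*)·185.8200]/1.13 = 172.6160. B = V − Δ·S = 124.0049.
(3,2): S=271.6506. Δ = (V_up−V_dn)/(S_up−S_dn) = (39.3600−203.3200)/(353.1458−255.3516) = -1.6766. V = [p*·39.3600 + (1−p*)·203.3200]/1.13 = 103.3500. B = V − Δ·S = 558.7945.
(3,3): S=375.6870. Δ = (V_up−V_dn)/(S_up−S_dn) = (125.6100−39.3600)/(488.3931−353.1458) = 0.6377. V = [p*·125.6100 + (1−p*)·39.3600]/1.13 = 75.1158. B = V − Δ·S = -164.4676.
(2,0): S=151.0956. Δ = (V_up−V_dn)/(S_up−S_dn) = (172.6160−122.9371)/(196.4243−142.0299) = 0.9133. V = [p*·172.6160 + (1−p*)·122.9371]/1.13 = 131.9969. B = V − Δ·S = -6.0002.
(2,1): S=208.9620. Δ = (V_up−V_dn)/(S_up−S_dn) = (103.3500−172.6160)/(271.6506−196.4243) = -0.9208. V = [p*·103.3500 + (1−p*)·172.6160]/1.13 = 120.4062. B = V − Δ·S = 312.8117.
(2,2): S=288.9900. Δ = (V_up−V_dn)/(S_up−S_dn) = (75.1158−103.3500)/(375.6870−271.6506) = -0.2714. V = [p*·75.1158 + (1−p*)·103.3500]/1.13 = 78.2731. B = V − Δ·S = 156.7016.
(1,0): S=160.7400. Δ = (V_up−V_dn)/(S_up−S_dn) = (120.4062−131.9969)/(208.9620−151.0956) = -0.2003. V = [p*·120.4062 + (1−p*)·131.9969]/1.13 = 111.3979. B = V − Δ·S = 143.5944.
(1,1): S=222.3000. Δ = (V_up−V_dn)/(S_up−S_dn) = (78.2731−120.4062)/(288.9900−208.9620) = -0.5265. V = [p*·78.2731 + (1−p*)·120.4062]/1.13 = 86.8755. B = V − Δ·S = 203.9117.
(0,0): S=171.0000. Δ = (V_up−V_dn)/(S_up−S_dn) = (86.8755−111.3979)/(222.3000−160.7400) = -0.3983. V = [p*·86.8755 + (1−p*)·111.3979]/1.13 = 87.1288. B = V − Δ·S = 155.2465.
Self-financing check: at every node Δ·S+B equals the discounted successor values.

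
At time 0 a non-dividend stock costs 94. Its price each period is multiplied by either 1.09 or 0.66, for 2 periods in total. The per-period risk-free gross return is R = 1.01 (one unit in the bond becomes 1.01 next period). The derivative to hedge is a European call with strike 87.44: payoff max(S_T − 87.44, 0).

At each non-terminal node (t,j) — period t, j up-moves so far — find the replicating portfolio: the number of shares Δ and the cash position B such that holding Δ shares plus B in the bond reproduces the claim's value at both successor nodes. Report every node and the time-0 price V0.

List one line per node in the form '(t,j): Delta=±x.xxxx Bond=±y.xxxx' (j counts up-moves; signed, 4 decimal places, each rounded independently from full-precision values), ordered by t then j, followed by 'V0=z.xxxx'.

(0,0): Delta=0.4833 Bond=-29.6886
(1,0): Delta=0.0000 Bond=0.0000
(1,1): Delta=0.5502 Bond=-36.8393
V0=15.7440

No-arbitrage ⇒ martingale measure with p* = (R−d)/(u−d) = 0.8140.
Terminal payoffs: V(2,0)=0.0000, V(2,1)=0.0000, V(2,2)=24.2414
(1,0): S=62.0400. Δ = (V_up−V_dn)/(S_up−S_dn) = (0.0000−0.0000)/(67.6236−40.9464) = 0.0000. V = [p*·0.0000 + (1−p*)·0.0000]/1.01 = 0.0000. B = V − Δ·S = 0.0000.
(1,1): S=102.4600. Δ = (V_up−V_dn)/(S_up−S_dn) = (24.2414−0.0000)/(111.6814−67.6236) = 0.5502. V = [p*·24.2414 + (1−p*)·0.0000]/1.01 = 19.5360. B = V − Δ·S = -36.8393.
(0,0): S=94.0000. Δ = (V_up−V_dn)/(S_up−S_dn) = (19.5360−0.0000)/(102.4600−62.0400) = 0.4833. V = [p*·19.5360 + (1−p*)·0.0000]/1.01 = 15.7440. B = V − Δ·S = -29.6886.
Root portfolio cost Δ·94+B reproduces V0=15.7440.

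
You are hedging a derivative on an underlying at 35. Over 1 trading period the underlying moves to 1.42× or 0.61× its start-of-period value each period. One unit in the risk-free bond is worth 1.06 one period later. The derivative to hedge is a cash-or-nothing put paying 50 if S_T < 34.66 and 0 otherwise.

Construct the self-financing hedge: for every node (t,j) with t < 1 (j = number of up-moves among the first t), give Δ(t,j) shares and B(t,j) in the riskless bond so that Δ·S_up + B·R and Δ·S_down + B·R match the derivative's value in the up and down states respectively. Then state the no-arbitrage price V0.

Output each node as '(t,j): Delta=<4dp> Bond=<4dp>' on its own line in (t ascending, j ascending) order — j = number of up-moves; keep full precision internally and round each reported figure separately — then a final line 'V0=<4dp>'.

Since d<R<u, set p* = (R−d)/(u−d) = 0.5556; price each node as the discounted p*-expectation of its children.
Payoff layer (t=1): V(1,0)=50.0000, V(1,1)=0.0000
  t=0,j=0: stock 35.0000 → up 49.7000 (V=0.0000), down 21.3500 (V=50.0000). Price 20.9644; hedge Δ=-1.7637, bond B=82.6928.
The time-0 hedge costs 20.9644, which is the no-arbitrage price.

(0,0): Delta=-1.7637 Bond=82.6928
V0=20.9644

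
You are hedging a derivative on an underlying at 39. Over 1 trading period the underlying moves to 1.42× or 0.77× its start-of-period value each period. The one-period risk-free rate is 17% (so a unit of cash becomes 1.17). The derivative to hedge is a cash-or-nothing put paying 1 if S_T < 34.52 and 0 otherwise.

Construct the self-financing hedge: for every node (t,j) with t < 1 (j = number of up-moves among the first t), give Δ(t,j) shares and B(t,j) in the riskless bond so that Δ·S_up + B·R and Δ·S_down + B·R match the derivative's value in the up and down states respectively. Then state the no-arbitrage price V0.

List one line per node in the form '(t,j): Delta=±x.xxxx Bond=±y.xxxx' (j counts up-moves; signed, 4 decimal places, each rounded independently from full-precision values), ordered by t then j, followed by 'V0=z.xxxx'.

(0,0): Delta=-0.0394 Bond=1.8672
V0=0.3287

No-arbitrage ⇒ martingale measure with p* = (R−d)/(u−d) = 0.6154.
Payoff layer (t=1): V(1,0)=1.0000, V(1,1)=0.0000
  t=0,j=0: stock 39.0000 → up 55.3800 (V=0.0000), down 30.0300 (V=1.0000). Price 0.3287; hedge Δ=-0.0394, bond B=1.8672.
Each (Δ,B) replicates both successor values, so the strategy is self-financing and V0 is arbitrage-free.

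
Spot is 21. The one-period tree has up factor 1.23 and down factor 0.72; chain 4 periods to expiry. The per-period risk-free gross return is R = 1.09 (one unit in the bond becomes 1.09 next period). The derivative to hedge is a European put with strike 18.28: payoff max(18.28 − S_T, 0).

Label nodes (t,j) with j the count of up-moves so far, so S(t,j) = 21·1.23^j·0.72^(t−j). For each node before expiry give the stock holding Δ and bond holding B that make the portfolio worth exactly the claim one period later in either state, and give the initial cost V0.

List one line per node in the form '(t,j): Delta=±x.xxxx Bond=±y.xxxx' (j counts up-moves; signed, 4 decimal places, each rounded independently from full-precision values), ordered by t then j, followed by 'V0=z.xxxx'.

(0,0): Delta=-0.1433 Bond=3.7322
(1,0): Delta=-0.4338 Bond=8.4602
(1,1): Delta=-0.0789 Bond=2.4063
(2,0): Delta=-1.0000 Bond=15.3859
(2,1): Delta=-0.3083 Bond=6.8891
(2,2): Delta=-0.0281 Bond=1.0086
(3,0): Delta=-1.0000 Bond=16.7706
(3,1): Delta=-1.0000 Bond=16.7706
(3,2): Delta=-0.1551 Bond=4.0048
(3,3): Delta=0.0000 Bond=0.0000
V0=0.7234

Under the risk-neutral measure, an up-move has probability p* = (R−d)/(u−d) = 0.7255 and values discount at R = 1.09.
Terminal values V(4,·): V(4,0)=12.6365, V(4,1)=8.6390, V(4,2)=1.8100, V(4,3)=0.0000, V(4,4)=0.0000
Node (3,0) S=7.8382: V=(p*·8.6390+(1−p*)·12.6365)/1.09=8.9324; Δ=(8.6390−12.6365)/(9.6410−5.6435)=-1.0000; B=V−Δ·S=16.7706
Node (3,1) S=13.3903: V=(p*·1.8100+(1−p*)·8.6390)/1.09=3.3804; Δ=(1.8100−8.6390)/(16.4700−9.6410)=-1.0000; B=V−Δ·S=16.7706
Node (3,2) S=22.8750: V=(p*·0.0000+(1−p*)·1.8100)/1.09=0.4558; Δ=(0.0000−1.8100)/(28.1363−16.4700)=-0.1551; B=V−Δ·S=4.0048
Node (3,3) S=39.0782: V=(p*·0.0000+(1−p*)·0.0000)/1.09=0.0000; Δ=(0.0000−0.0000)/(48.0662−28.1363)=0.0000; B=V−Δ·S=0.0000
Node (2,0) S=10.8864: V=(p*·3.3804+(1−p*)·8.9324)/1.09=4.4995; Δ=(3.3804−8.9324)/(13.3903−7.8382)=-1.0000; B=V−Δ·S=15.3859
Node (2,1) S=18.5976: V=(p*·0.4558+(1−p*)·3.3804)/1.09=1.1547; Δ=(0.4558−3.3804)/(22.8750−13.3903)=-0.3083; B=V−Δ·S=6.8891
Node (2,2) S=31.7709: V=(p*·0.0000+(1−p*)·0.4558)/1.09=0.1148; Δ=(0.0000−0.4558)/(39.0782−22.8750)=-0.0281; B=V−Δ·S=1.0086
Node (1,0) S=15.1200: V=(p*·1.1547+(1−p*)·4.4995)/1.09=1.9017; Δ=(1.1547−4.4995)/(18.5976−10.8864)=-0.4338; B=V−Δ·S=8.4602
Node (1,1) S=25.8300: V=(p*·0.1148+(1−p*)·1.1547)/1.09=0.3672; Δ=(0.1148−1.1547)/(31.7709−18.5976)=-0.0789; B=V−Δ·S=2.4063
Node (0,0) S=21.0000: V=(p*·0.3672+(1−p*)·1.9017)/1.09=0.7234; Δ=(0.3672−1.9017)/(25.8300−15.1200)=-0.1433; B=V−Δ·S=3.7322
Each (Δ,B) replicates both successor values, so the strategy is self-financing and V0 is arbitrage-free.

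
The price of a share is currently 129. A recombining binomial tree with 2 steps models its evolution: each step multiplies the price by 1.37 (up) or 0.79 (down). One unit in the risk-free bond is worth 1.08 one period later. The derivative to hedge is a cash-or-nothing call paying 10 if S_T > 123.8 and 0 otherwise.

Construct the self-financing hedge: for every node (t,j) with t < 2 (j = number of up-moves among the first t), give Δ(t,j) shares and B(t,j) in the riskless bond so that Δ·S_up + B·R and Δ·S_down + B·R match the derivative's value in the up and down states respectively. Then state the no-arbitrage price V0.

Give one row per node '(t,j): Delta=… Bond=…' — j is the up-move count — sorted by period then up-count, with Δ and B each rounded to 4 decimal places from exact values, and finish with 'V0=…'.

Under the risk-neutral measure, an up-move has probability p* = (R−d)/(u−d) = 0.5000 and values discount at R = 1.08.
Payoff layer (t=2): V(2,0)=0.0000, V(2,1)=10.0000, V(2,2)=10.0000
(1,0): S=101.9100. Δ = (V_up−V_dn)/(S_up−S_dn) = (10.0000−0.0000)/(139.6167−80.5089) = 0.1692. V = [p*·10.0000 + (1−p*)·0.0000]/1.08 = 4.6296. B = V − Δ·S = -12.6117.
(1,1): S=176.7300. Δ = (V_up−V_dn)/(S_up−S_dn) = (10.0000−10.0000)/(242.1201−139.6167) = 0.0000. V = [p*·10.0000 + (1−p*)·10.0000]/1.08 = 9.2593. B = V − Δ·S = 9.2593.
(0,0): S=129.0000. Δ = (V_up−V_dn)/(S_up−S_dn) = (9.2593−4.6296)/(176.7300−101.9100) = 0.0619. V = [p*·9.2593 + (1−p*)·4.6296]/1.08 = 6.4300. B = V − Δ·S = -1.5521.
Self-financing check: at every node Δ·S+B equals the discounted successor values.

(0,0): Delta=0.0619 Bond=-1.5521
(1,0): Delta=0.1692 Bond=-12.6117
(1,1): Delta=0.0000 Bond=9.2593
V0=6.4300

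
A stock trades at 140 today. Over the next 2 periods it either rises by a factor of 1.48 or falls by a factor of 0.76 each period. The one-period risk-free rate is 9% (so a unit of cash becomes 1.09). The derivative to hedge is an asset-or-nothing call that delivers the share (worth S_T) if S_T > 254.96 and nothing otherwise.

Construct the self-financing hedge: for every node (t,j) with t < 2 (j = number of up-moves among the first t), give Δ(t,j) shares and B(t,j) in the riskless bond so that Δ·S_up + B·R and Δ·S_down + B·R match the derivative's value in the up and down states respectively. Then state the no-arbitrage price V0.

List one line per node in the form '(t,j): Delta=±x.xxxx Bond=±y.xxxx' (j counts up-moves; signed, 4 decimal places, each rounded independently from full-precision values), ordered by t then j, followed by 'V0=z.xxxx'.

(0,0): Delta=1.2792 Bond=-124.8708
(1,0): Delta=0.0000 Bond=0.0000
(1,1): Delta=2.0556 Bond=-296.9655
V0=54.2202

Since d<R<u, set p* = (R−d)/(u−d) = 0.4583; price each node as the discounted p*-expectation of its children.
Payoff layer (t=2): V(2,0)=0.0000, V(2,1)=0.0000, V(2,2)=306.6560
Node (1,0) S=106.4000: V=(p*·0.0000+(1−p*)·0.0000)/1.09=0.0000; Δ=(0.0000−0.0000)/(157.4720−80.8640)=0.0000; B=V−Δ·S=0.0000
Node (1,1) S=207.2000: V=(p*·306.6560+(1−p*)·0.0000)/1.09=128.9456; Δ=(306.6560−0.0000)/(306.6560−157.4720)=2.0556; B=V−Δ·S=-296.9655
Node (0,0) S=140.0000: V=(p*·128.9456+(1−p*)·0.0000)/1.09=54.2202; Δ=(128.9456−0.0000)/(207.2000−106.4000)=1.2792; B=V−Δ·S=-124.8708
Root portfolio cost Δ·140+B reproduces V0=54.2202.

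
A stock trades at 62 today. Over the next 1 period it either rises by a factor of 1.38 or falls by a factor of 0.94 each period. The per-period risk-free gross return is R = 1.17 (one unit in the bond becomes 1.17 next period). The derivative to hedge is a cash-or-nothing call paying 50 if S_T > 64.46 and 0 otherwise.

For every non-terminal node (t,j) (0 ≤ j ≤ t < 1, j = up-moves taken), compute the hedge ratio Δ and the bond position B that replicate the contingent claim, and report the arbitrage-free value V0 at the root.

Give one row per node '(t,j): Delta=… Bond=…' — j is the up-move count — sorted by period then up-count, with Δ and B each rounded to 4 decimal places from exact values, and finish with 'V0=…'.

(0,0): Delta=1.8328 Bond=-91.2976
V0=22.3388

Under the risk-neutral measure, an up-move has probability p* = (R−d)/(u−d) = 0.5227 and values discount at R = 1.17.
Terminal values V(1,·): V(1,0)=0.0000, V(1,1)=50.0000
Node (0,0) S=62.0000: V=(p*·50.0000+(1−p*)·0.0000)/1.17=22.3388; Δ=(50.0000−0.0000)/(85.5600−58.2800)=1.8328; B=V−Δ·S=-91.2976
Self-financing check: at every node Δ·S+B equals the discounted successor values.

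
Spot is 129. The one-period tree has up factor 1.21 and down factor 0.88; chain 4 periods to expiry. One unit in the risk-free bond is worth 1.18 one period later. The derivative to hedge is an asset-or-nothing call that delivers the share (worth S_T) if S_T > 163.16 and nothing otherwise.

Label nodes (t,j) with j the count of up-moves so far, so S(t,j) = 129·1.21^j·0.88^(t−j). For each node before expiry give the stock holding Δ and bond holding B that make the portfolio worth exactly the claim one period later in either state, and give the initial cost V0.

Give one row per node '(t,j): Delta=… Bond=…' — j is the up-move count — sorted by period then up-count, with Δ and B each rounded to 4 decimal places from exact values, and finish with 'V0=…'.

Risk-neutral probability p* = (R−d)/(u−d) = (1.18−0.88)/(1.21−0.88) = 0.9091.
Terminal payoffs: V(4,0)=0.0000, V(4,1)=0.0000, V(4,2)=0.0000, V(4,3)=201.1076, V(4,4)=276.5230
Node (3,0) S=87.9099: V=(p*·0.0000+(1−p*)·0.0000)/1.18=0.0000; Δ=(0.0000−0.0000)/(106.3710−77.3607)=0.0000; B=V−Δ·S=0.0000
Node (3,1) S=120.8761: V=(p*·0.0000+(1−p*)·0.0000)/1.18=0.0000; Δ=(0.0000−0.0000)/(146.2601−106.3710)=0.0000; B=V−Δ·S=0.0000
Node (3,2) S=166.2046: V=(p*·201.1076+(1−p*)·0.0000)/1.18=154.9365; Δ=(201.1076−0.0000)/(201.1076−146.2601)=3.6667; B=V−Δ·S=-454.4805
Node (3,3) S=228.5314: V=(p*·276.5230+(1−p*)·201.1076)/1.18=228.5314; Δ=(276.5230−201.1076)/(276.5230−201.1076)=1.0000; B=V−Δ·S=0.0000
Node (2,0) S=99.8976: V=(p*·0.0000+(1−p*)·0.0000)/1.18=0.0000; Δ=(0.0000−0.0000)/(120.8761−87.9099)=0.0000; B=V−Δ·S=0.0000
Node (2,1) S=137.3592: V=(p*·154.9365+(1−p*)·0.0000)/1.18=119.3656; Δ=(154.9365−0.0000)/(166.2046−120.8761)=3.4181; B=V−Δ·S=-350.1390
Node (2,2) S=188.8689: V=(p*·228.5314+(1−p*)·154.9365)/1.18=188.0008; Δ=(228.5314−154.9365)/(228.5314−166.2046)=1.1808; B=V−Δ·S=-35.0139
Node (1,0) S=113.5200: V=(p*·119.3656+(1−p*)·0.0000)/1.18=91.9612; Δ=(119.3656−0.0000)/(137.3592−99.8976)=3.1863; B=V−Δ·S=-269.7527
Node (1,1) S=156.0900: V=(p*·188.0008+(1−p*)·119.3656)/1.18=154.0349; Δ=(188.0008−119.3656)/(188.8689−137.3592)=1.3325; B=V−Δ·S=-53.9505
Node (0,0) S=129.0000: V=(p*·154.0349+(1−p*)·91.9612)/1.18=125.7558; Δ=(154.0349−91.9612)/(156.0900−113.5200)=1.4582; B=V−Δ·S=-62.3465
Root portfolio cost Δ·129+B reproduces V0=125.7558.

(0,0): Delta=1.4582 Bond=-62.3465
(1,0): Delta=3.1863 Bond=-269.7527
(1,1): Delta=1.3325 Bond=-53.9505
(2,0): Delta=0.0000 Bond=0.0000
(2,1): Delta=3.4181 Bond=-350.1390
(2,2): Delta=1.1808 Bond=-35.0139
(3,0): Delta=0.0000 Bond=0.0000
(3,1): Delta=0.0000 Bond=0.0000
(3,2): Delta=3.6667 Bond=-454.4805
(3,3): Delta=1.0000 Bond=0.0000
V0=125.7558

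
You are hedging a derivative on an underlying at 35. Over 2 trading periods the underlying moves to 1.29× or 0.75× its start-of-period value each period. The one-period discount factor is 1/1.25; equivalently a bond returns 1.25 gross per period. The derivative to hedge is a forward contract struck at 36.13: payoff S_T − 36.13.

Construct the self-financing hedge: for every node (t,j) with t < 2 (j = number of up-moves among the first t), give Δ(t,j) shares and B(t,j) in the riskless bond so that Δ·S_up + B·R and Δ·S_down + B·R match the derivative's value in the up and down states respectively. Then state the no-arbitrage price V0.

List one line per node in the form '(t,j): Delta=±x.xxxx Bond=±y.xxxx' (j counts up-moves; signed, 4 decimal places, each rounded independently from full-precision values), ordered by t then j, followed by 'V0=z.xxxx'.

(0,0): Delta=1.0000 Bond=-23.1232
(1,0): Delta=1.0000 Bond=-28.9040
(1,1): Delta=1.0000 Bond=-28.9040
V0=11.8768

Under the risk-neutral measure, an up-move has probability p* = (R−d)/(u−d) = 0.9259 and values discount at R = 1.25.
Payoff layer (t=2): V(2,0)=-16.4425, V(2,1)=-2.2675, V(2,2)=22.1135
(1,0): S=26.2500. Δ = (V_up−V_dn)/(S_up−S_dn) = (-2.2675−-16.4425)/(33.8625−19.6875) = 1.0000. V = [p*·-2.2675 + (1−p*)·-16.4425]/1.25 = -2.6540. B = V − Δ·S = -28.9040.
(1,1): S=45.1500. Δ = (V_up−V_dn)/(S_up−S_dn) = (22.1135−-2.2675)/(58.2435−33.8625) = 1.0000. V = [p*·22.1135 + (1−p*)·-2.2675]/1.25 = 16.2460. B = V − Δ·S = -28.9040.
(0,0): S=35.0000. Δ = (V_up−V_dn)/(S_up−S_dn) = (16.2460−-2.6540)/(45.1500−26.2500) = 1.0000. V = [p*·16.2460 + (1−p*)·-2.6540]/1.25 = 11.8768. B = V − Δ·S = -23.1232.
Each (Δ,B) replicates both successor values, so the strategy is self-financing and V0 is arbitrage-free.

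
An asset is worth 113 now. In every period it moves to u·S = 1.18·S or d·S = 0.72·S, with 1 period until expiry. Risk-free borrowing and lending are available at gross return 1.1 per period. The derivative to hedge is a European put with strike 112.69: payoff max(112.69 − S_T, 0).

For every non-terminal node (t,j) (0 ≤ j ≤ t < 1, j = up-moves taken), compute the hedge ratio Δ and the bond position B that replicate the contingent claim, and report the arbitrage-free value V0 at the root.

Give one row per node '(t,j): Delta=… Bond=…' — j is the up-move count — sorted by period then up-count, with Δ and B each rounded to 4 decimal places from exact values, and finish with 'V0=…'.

(0,0): Delta=-0.6027 Bond=73.0621
V0=4.9534

Under the risk-neutral measure, an up-move has probability p* = (R−d)/(u−d) = 0.8261 and values discount at R = 1.1.
Payoff layer (t=1): V(1,0)=31.3300, V(1,1)=0.0000
  t=0,j=0: stock 113.0000 → up 133.3400 (V=0.0000), down 81.3600 (V=31.3300). Price 4.9534; hedge Δ=-0.6027, bond B=73.0621.
Root portfolio cost Δ·113+B reproduces V0=4.9534.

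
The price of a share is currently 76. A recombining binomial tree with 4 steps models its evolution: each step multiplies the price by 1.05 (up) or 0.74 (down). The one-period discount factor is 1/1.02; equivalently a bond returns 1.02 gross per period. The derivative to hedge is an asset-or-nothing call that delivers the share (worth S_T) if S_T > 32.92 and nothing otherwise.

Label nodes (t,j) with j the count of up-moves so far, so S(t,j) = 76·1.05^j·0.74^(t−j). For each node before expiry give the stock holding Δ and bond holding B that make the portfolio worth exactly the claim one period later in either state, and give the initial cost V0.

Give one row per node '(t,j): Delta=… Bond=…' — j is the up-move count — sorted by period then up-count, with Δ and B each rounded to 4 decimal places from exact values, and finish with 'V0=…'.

(0,0): Delta=1.0325 Bond=-2.5678
(1,0): Delta=1.3067 Bond=-18.0431
(1,1): Delta=1.0118 Bond=-0.9666
(2,0): Delta=3.1493 Bond=-95.0871
(2,1): Delta=1.1676 Bond=-10.1879
(2,2): Delta=1.0000 Bond=0.0000
(3,0): Delta=0.0000 Bond=0.0000
(3,1): Delta=3.3871 Bond=-107.3805
(3,2): Delta=1.0000 Bond=0.0000
(3,3): Delta=1.0000 Bond=0.0000
V0=75.9003

Since d<R<u, set p* = (R−d)/(u−d) = 0.9032; price each node as the discounted p*-expectation of its children.
Payoff layer (t=4): V(4,0)=0.0000, V(4,1)=0.0000, V(4,2)=45.8834, V(4,3)=65.1048, V(4,4)=92.3785
  t=3,j=0: stock 30.7970 → up 32.3369 (V=0.0000), down 22.7898 (V=0.0000). Price 0.0000; hedge Δ=0.0000, bond B=0.0000.
  t=3,j=1: stock 43.6985 → up 45.8834 (V=45.8834), down 32.3369 (V=0.0000). Price 40.6305; hedge Δ=3.3871, bond B=-107.3805.
  t=3,j=2: stock 62.0046 → up 65.1048 (V=65.1048), down 45.8834 (V=45.8834). Price 62.0046; hedge Δ=1.0000, bond B=0.0000.
  t=3,j=3: stock 87.9795 → up 92.3785 (V=92.3785), down 65.1048 (V=65.1048). Price 87.9795; hedge Δ=1.0000, bond B=0.0000.
  t=2,j=0: stock 41.6176 → up 43.6985 (V=40.6305), down 30.7970 (V=0.0000). Price 35.9789; hedge Δ=3.1493, bond B=-95.0871.
  t=2,j=1: stock 59.0520 → up 62.0046 (V=62.0046), down 43.6985 (V=40.6305). Price 58.7609; hedge Δ=1.1676, bond B=-10.1879.
  t=2,j=2: stock 83.7900 → up 87.9795 (V=87.9795), down 62.0046 (V=62.0046). Price 83.7900; hedge Δ=1.0000, bond B=0.0000.
  t=1,j=0: stock 56.2400 → up 59.0520 (V=58.7609), down 41.6176 (V=35.9789). Price 55.4473; hedge Δ=1.3067, bond B=-18.0431.
  t=1,j=1: stock 79.8000 → up 83.7900 (V=83.7900), down 59.0520 (V=58.7609). Price 79.7724; hedge Δ=1.0118, bond B=-0.9666.
  t=0,j=0: stock 76.0000 → up 79.8000 (V=79.7724), down 56.2400 (V=55.4473). Price 75.9003; hedge Δ=1.0325, bond B=-2.5678.
Each (Δ,B) replicates both successor values, so the strategy is self-financing and V0 is arbitrage-free.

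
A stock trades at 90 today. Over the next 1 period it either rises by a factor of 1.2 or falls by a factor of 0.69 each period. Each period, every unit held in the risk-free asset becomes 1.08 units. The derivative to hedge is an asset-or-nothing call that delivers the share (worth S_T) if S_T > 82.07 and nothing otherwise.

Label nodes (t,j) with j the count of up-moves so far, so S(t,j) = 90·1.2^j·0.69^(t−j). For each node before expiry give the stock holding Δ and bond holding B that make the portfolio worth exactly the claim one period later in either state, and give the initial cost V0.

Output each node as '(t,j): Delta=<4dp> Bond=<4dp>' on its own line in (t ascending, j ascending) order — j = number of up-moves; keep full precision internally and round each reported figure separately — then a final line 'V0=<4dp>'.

(0,0): Delta=2.3529 Bond=-135.2941
V0=76.4706

Since d<R<u, set p* = (R−d)/(u−d) = 0.7647; price each node as the discounted p*-expectation of its children.
Terminal values V(1,·): V(1,0)=0.0000, V(1,1)=108.0000
Node (0,0) S=90.0000: V=(p*·108.0000+(1−p*)·0.0000)/1.08=76.4706; Δ=(108.0000−0.0000)/(108.0000−62.1000)=2.3529; B=V−Δ·S=-135.2941
Check: Δ(0,0)·S0 + B(0,0) = 76.4706 = V0.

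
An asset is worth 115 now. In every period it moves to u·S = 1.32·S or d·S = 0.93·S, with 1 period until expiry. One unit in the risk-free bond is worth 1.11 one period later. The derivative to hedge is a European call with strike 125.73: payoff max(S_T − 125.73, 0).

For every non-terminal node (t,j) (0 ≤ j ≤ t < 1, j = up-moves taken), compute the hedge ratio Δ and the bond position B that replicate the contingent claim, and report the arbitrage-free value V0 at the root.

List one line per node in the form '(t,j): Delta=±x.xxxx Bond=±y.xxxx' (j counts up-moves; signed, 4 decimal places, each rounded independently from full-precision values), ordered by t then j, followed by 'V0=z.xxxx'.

Under the risk-neutral measure, an up-move has probability p* = (R−d)/(u−d) = 0.4615 and values discount at R = 1.11.
Terminal values V(1,·): V(1,0)=0.0000, V(1,1)=26.0700
  t=0,j=0: stock 115.0000 → up 151.8000 (V=26.0700), down 106.9500 (V=0.0000). Price 10.8399; hedge Δ=0.5813, bond B=-56.0062.
Self-financing check: at every node Δ·S+B equals the discounted successor values.

(0,0): Delta=0.5813 Bond=-56.0062
V0=10.8399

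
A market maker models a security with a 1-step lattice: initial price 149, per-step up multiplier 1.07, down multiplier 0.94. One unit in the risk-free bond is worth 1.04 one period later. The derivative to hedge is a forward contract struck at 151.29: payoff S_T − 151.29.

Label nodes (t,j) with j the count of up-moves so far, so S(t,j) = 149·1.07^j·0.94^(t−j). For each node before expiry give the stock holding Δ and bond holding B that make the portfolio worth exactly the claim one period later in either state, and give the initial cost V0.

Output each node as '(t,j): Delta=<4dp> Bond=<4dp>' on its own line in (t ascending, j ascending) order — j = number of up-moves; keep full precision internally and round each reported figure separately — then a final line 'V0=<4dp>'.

Under the risk-neutral measure, an up-move has probability p* = (R−d)/(u−d) = 0.7692 and values discount at R = 1.04.
Payoff layer (t=1): V(1,0)=-11.2300, V(1,1)=8.1400
Node (0,0) S=149.0000: V=(p*·8.1400+(1−p*)·-11.2300)/1.04=3.5288; Δ=(8.1400−-11.2300)/(159.4300−140.0600)=1.0000; B=V−Δ·S=-145.4712
Root portfolio cost Δ·149+B reproduces V0=3.5288.

(0,0): Delta=1.0000 Bond=-145.4712
V0=3.5288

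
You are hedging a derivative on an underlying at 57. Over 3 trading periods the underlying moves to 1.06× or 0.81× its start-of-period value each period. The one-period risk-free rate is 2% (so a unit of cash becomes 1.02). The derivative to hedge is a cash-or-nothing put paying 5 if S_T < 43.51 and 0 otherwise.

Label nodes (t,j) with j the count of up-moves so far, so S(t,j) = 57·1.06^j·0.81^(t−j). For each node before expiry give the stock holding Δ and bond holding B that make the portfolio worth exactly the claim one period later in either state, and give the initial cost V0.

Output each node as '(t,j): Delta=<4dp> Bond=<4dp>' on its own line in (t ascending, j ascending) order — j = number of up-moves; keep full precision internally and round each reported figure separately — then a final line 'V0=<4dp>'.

No-arbitrage ⇒ martingale measure with p* = (R−d)/(u−d) = 0.8400.
Payoff layer (t=3): V(3,0)=5.0000, V(3,1)=5.0000, V(3,2)=0.0000, V(3,3)=0.0000
Node (2,0) S=37.3977: V=(p*·5.0000+(1−p*)·5.0000)/1.02=4.9020; Δ=(5.0000−5.0000)/(39.6416−30.2921)=0.0000; B=V−Δ·S=4.9020
Node (2,1) S=48.9402: V=(p*·0.0000+(1−p*)·5.0000)/1.02=0.7843; Δ=(0.0000−5.0000)/(51.8766−39.6416)=-0.4087; B=V−Δ·S=20.7843
Node (2,2) S=64.0452: V=(p*·0.0000+(1−p*)·0.0000)/1.02=0.0000; Δ=(0.0000−0.0000)/(67.8879−51.8766)=0.0000; B=V−Δ·S=0.0000
Node (1,0) S=46.1700: V=(p*·0.7843+(1−p*)·4.9020)/1.02=1.4148; Δ=(0.7843−4.9020)/(48.9402−37.3977)=-0.3567; B=V−Δ·S=17.8854
Node (1,1) S=60.4200: V=(p*·0.0000+(1−p*)·0.7843)/1.02=0.1230; Δ=(0.0000−0.7843)/(64.0452−48.9402)=-0.0519; B=V−Δ·S=3.2603
Node (0,0) S=57.0000: V=(p*·0.1230+(1−p*)·1.4148)/1.02=0.3233; Δ=(0.1230−1.4148)/(60.4200−46.1700)=-0.0907; B=V−Δ·S=5.4905
Self-financing check: at every node Δ·S+B equals the discounted successor values.

(0,0): Delta=-0.0907 Bond=5.4905
(1,0): Delta=-0.3567 Bond=17.8854
(1,1): Delta=-0.0519 Bond=3.2603
(2,0): Delta=0.0000 Bond=4.9020
(2,1): Delta=-0.4087 Bond=20.7843
(2,2): Delta=0.0000 Bond=0.0000
V0=0.3233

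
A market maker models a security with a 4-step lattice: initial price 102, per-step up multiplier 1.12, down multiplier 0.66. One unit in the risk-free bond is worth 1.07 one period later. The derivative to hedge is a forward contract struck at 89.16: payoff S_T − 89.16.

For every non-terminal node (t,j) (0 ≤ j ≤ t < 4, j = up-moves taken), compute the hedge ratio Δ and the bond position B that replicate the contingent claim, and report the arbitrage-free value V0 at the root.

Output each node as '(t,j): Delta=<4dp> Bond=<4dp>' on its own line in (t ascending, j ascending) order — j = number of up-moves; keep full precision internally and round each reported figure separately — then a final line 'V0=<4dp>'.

(0,0): Delta=1.0000 Bond=-68.0197
(1,0): Delta=1.0000 Bond=-72.7811
(1,1): Delta=1.0000 Bond=-72.7811
(2,0): Delta=1.0000 Bond=-77.8758
(2,1): Delta=1.0000 Bond=-77.8758
(2,2): Delta=1.0000 Bond=-77.8758
(3,0): Delta=1.0000 Bond=-83.3271
(3,1): Delta=1.0000 Bond=-83.3271
(3,2): Delta=1.0000 Bond=-83.3271
(3,3): Delta=1.0000 Bond=-83.3271
V0=33.9803

No-arbitrage ⇒ martingale measure with p* = (R−d)/(u−d) = 0.8913.
At expiry t=4: V(4,0)=-69.8058, V(4,1)=-56.3165, V(4,2)=-33.4255, V(4,3)=5.4198, V(4,4)=71.3390
Node (3,0) S=29.3246: V=(p*·-56.3165+(1−p*)·-69.8058)/1.07=-54.0025; Δ=(-56.3165−-69.8058)/(32.8435−19.3542)=1.0000; B=V−Δ·S=-83.3271
Node (3,1) S=49.7629: V=(p*·-33.4255+(1−p*)·-56.3165)/1.07=-33.5642; Δ=(-33.4255−-56.3165)/(55.7345−32.8435)=1.0000; B=V−Δ·S=-83.3271
Node (3,2) S=84.4462: V=(p*·5.4198+(1−p*)·-33.4255)/1.07=1.1191; Δ=(5.4198−-33.4255)/(94.5798−55.7345)=1.0000; B=V−Δ·S=-83.3271
Node (3,3) S=143.3027: V=(p*·71.3390+(1−p*)·5.4198)/1.07=59.9756; Δ=(71.3390−5.4198)/(160.4990−94.5798)=1.0000; B=V−Δ·S=-83.3271
Node (2,0) S=44.4312: V=(p*·-33.5642+(1−p*)·-54.0025)/1.07=-33.4446; Δ=(-33.5642−-54.0025)/(49.7629−29.3246)=1.0000; B=V−Δ·S=-77.8758
Node (2,1) S=75.3984: V=(p*·1.1191+(1−p*)·-33.5642)/1.07=-2.4774; Δ=(1.1191−-33.5642)/(84.4462−49.7629)=1.0000; B=V−Δ·S=-77.8758
Node (2,2) S=127.9488: V=(p*·59.9756+(1−p*)·1.1191)/1.07=50.0730; Δ=(59.9756−1.1191)/(143.3027−84.4462)=1.0000; B=V−Δ·S=-77.8758
Node (1,0) S=67.3200: V=(p*·-2.4774+(1−p*)·-33.4446)/1.07=-5.4611; Δ=(-2.4774−-33.4446)/(75.3984−44.4312)=1.0000; B=V−Δ·S=-72.7811
Node (1,1) S=114.2400: V=(p*·50.0730+(1−p*)·-2.4774)/1.07=41.4589; Δ=(50.0730−-2.4774)/(127.9488−75.3984)=1.0000; B=V−Δ·S=-72.7811
Node (0,0) S=102.0000: V=(p*·41.4589+(1−p*)·-5.4611)/1.07=33.9803; Δ=(41.4589−-5.4611)/(114.2400−67.3200)=1.0000; B=V−Δ·S=-68.0197
Each (Δ,B) replicates both successor values, so the strategy is self-financing and V0 is arbitrage-free.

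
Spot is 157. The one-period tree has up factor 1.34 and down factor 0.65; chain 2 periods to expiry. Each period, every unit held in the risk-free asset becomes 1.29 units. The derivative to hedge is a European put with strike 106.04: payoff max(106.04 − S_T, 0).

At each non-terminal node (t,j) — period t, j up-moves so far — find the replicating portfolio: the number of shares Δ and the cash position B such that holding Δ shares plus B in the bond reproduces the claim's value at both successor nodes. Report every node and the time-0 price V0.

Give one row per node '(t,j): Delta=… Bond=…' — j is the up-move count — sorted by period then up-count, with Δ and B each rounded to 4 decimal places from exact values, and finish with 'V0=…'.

(0,0): Delta=-0.0206 Bond=3.3579
(1,0): Delta=-0.5639 Bond=59.7776
(1,1): Delta=0.0000 Bond=0.0000
V0=0.1253

No-arbitrage ⇒ martingale measure with p* = (R−d)/(u−d) = 0.9275.
At expiry t=2: V(2,0)=39.7075, V(2,1)=0.0000, V(2,2)=0.0000
Node (1,0) S=102.0500: V=(p*·0.0000+(1−p*)·39.7075)/1.29=2.2305; Δ=(0.0000−39.7075)/(136.7470−66.3325)=-0.5639; B=V−Δ·S=59.7776
Node (1,1) S=210.3800: V=(p*·0.0000+(1−p*)·0.0000)/1.29=0.0000; Δ=(0.0000−0.0000)/(281.9092−136.7470)=0.0000; B=V−Δ·S=0.0000
Node (0,0) S=157.0000: V=(p*·0.0000+(1−p*)·2.2305)/1.29=0.1253; Δ=(0.0000−2.2305)/(210.3800−102.0500)=-0.0206; B=V−Δ·S=3.3579
Each (Δ,B) replicates both successor values, so the strategy is self-financing and V0 is arbitrage-free.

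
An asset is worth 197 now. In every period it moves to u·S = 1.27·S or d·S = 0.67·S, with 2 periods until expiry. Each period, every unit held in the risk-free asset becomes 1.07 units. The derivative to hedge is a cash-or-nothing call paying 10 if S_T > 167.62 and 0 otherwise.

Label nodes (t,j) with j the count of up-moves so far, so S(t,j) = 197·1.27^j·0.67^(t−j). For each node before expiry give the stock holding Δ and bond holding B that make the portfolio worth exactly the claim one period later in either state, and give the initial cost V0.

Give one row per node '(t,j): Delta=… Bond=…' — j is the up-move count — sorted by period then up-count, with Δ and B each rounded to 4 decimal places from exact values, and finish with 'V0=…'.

No-arbitrage ⇒ martingale measure with p* = (R−d)/(u−d) = 0.6667.
At expiry t=2: V(2,0)=0.0000, V(2,1)=10.0000, V(2,2)=10.0000
  t=1,j=0: stock 131.9900 → up 167.6273 (V=10.0000), down 88.4333 (V=0.0000). Price 6.2305; hedge Δ=0.1263, bond B=-10.4361.
  t=1,j=1: stock 250.1900 → up 317.7413 (V=10.0000), down 167.6273 (V=10.0000). Price 9.3458; hedge Δ=0.0000, bond B=9.3458.
  t=0,j=0: stock 197.0000 → up 250.1900 (V=9.3458), down 131.9900 (V=6.2305). Price 7.7639; hedge Δ=0.0264, bond B=2.5718.
Check: Δ(0,0)·S0 + B(0,0) = 7.7639 = V0.

(0,0): Delta=0.0264 Bond=2.5718
(1,0): Delta=0.1263 Bond=-10.4361
(1,1): Delta=0.0000 Bond=9.3458
V0=7.7639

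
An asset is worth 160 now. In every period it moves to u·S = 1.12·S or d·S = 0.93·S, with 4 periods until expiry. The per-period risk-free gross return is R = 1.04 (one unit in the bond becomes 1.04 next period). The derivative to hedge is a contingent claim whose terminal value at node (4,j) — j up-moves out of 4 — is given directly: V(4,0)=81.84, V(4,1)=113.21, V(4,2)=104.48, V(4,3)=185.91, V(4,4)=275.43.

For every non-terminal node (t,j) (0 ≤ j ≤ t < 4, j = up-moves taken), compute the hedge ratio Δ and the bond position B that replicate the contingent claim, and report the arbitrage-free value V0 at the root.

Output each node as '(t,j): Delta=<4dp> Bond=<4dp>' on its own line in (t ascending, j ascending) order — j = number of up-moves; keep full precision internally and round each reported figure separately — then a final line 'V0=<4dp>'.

Under the risk-neutral measure, an up-move has probability p* = (R−d)/(u−d) = 0.5789 and values discount at R = 1.04.
At expiry t=4: V(4,0)=81.8400, V(4,1)=113.2100, V(4,2)=104.4800, V(4,3)=185.9100, V(4,4)=275.4300
Node (3,0) S=128.6971: V=(p*·113.2100+(1−p*)·81.8400)/1.04=96.1554; Δ=(113.2100−81.8400)/(144.1408−119.6883)=1.2829; B=V−Δ·S=-68.9499
Node (3,1) S=154.9901: V=(p*·104.4800+(1−p*)·113.2100)/1.04=103.9960; Δ=(104.4800−113.2100)/(173.5889−144.1408)=-0.2965; B=V−Δ·S=149.9433
Node (3,2) S=186.6547: V=(p*·185.9100+(1−p*)·104.4800)/1.04=145.7920; Δ=(185.9100−104.4800)/(209.0533−173.5889)=2.2961; B=V−Δ·S=-282.7869
Node (3,3) S=224.7885: V=(p*·275.4300+(1−p*)·185.9100)/1.04=228.5936; Δ=(275.4300−185.9100)/(251.7631−209.0533)=2.0960; B=V−Δ·S=-242.5643
Node (2,0) S=138.3840: V=(p*·103.9960+(1−p*)·96.1554)/1.04=96.8218; Δ=(103.9960−96.1554)/(154.9901−128.6971)=0.2982; B=V−Δ·S=55.5555
Node (2,1) S=166.6560: V=(p*·145.7920+(1−p*)·103.9960)/1.04=123.2631; Δ=(145.7920−103.9960)/(186.6547−154.9901)=1.3200; B=V−Δ·S=-96.7161
Node (2,2) S=200.7040: V=(p*·228.5936+(1−p*)·145.7920)/1.04=186.2786; Δ=(228.5936−145.7920)/(224.7885−186.6547)=2.1713; B=V−Δ·S=-249.5194
Node (1,0) S=148.8000: V=(p*·123.2631+(1−p*)·96.8218)/1.04=107.8172; Δ=(123.2631−96.8218)/(166.6560−138.3840)=0.9352; B=V−Δ·S=-31.3478
Node (1,1) S=179.2000: V=(p*·186.2786+(1−p*)·123.2631)/1.04=153.6017; Δ=(186.2786−123.2631)/(200.7040−166.6560)=1.8508; B=V−Δ·S=-178.0588
Node (0,0) S=160.0000: V=(p*·153.6017+(1−p*)·107.8172)/1.04=129.1577; Δ=(153.6017−107.8172)/(179.2000−148.8000)=1.5061; B=V−Δ·S=-111.8132
Self-financing check: at every node Δ·S+B equals the discounted successor values.

(0,0): Delta=1.5061 Bond=-111.8132
(1,0): Delta=0.9352 Bond=-31.3478
(1,1): Delta=1.8508 Bond=-178.0588
(2,0): Delta=0.2982 Bond=55.5555
(2,1): Delta=1.3200 Bond=-96.7161
(2,2): Delta=2.1713 Bond=-249.5194
(3,0): Delta=1.2829 Bond=-68.9499
(3,1): Delta=-0.2965 Bond=149.9433
(3,2): Delta=2.2961 Bond=-282.7869
(3,3): Delta=2.0960 Bond=-242.5643
V0=129.1577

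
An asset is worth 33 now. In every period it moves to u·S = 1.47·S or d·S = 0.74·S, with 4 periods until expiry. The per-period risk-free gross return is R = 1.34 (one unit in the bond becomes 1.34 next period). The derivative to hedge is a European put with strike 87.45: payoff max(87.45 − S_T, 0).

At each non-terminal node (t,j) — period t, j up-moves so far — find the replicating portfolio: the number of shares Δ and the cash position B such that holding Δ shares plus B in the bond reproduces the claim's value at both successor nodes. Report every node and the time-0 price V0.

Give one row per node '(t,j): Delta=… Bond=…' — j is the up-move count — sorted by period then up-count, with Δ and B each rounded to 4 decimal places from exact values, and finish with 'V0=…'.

No-arbitrage ⇒ martingale measure with p* = (R−d)/(u−d) = 0.8219.
At expiry t=4: V(4,0)=77.5544, V(4,1)=67.7926, V(4,2)=48.4008, V(4,3)=9.8793, V(4,4)=0.0000
(3,0): S=13.3724. Δ = (V_up−V_dn)/(S_up−S_dn) = (67.7926−77.5544)/(19.6574−9.8956) = -1.0000. V = [p*·67.7926 + (1−p*)·77.5544]/1.34 = 51.8888. B = V − Δ·S = 65.2612.
(3,1): S=26.5641. Δ = (V_up−V_dn)/(S_up−S_dn) = (48.4008−67.7926)/(39.0492−19.6574) = -1.0000. V = [p*·48.4008 + (1−p*)·67.7926]/1.34 = 38.6971. B = V − Δ·S = 65.2612.
(3,2): S=52.7692. Δ = (V_up−V_dn)/(S_up−S_dn) = (9.8793−48.4008)/(77.5707−39.0492) = -1.0000. V = [p*·9.8793 + (1−p*)·48.4008]/1.34 = 12.4920. B = V − Δ·S = 65.2612.
(3,3): S=104.8253. Δ = (V_up−V_dn)/(S_up−S_dn) = (0.0000−9.8793)/(154.0931−77.5707) = -0.1291. V = [p*·0.0000 + (1−p*)·9.8793]/1.34 = 1.3129. B = V − Δ·S = 14.8462.
(2,0): S=18.0708. Δ = (V_up−V_dn)/(S_up−S_dn) = (38.6971−51.8888)/(26.5641−13.3724) = -1.0000. V = [p*·38.6971 + (1−p*)·51.8888]/1.34 = 30.6316. B = V − Δ·S = 48.7024.
(2,1): S=35.8974. Δ = (V_up−V_dn)/(S_up−S_dn) = (12.4920−38.6971)/(52.7692−26.5641) = -1.0000. V = [p*·12.4920 + (1−p*)·38.6971]/1.34 = 12.8050. B = V − Δ·S = 48.7024.
(2,2): S=71.3097. Δ = (V_up−V_dn)/(S_up−S_dn) = (1.3129−12.4920)/(104.8253−52.7692) = -0.2148. V = [p*·1.3129 + (1−p*)·12.4920]/1.34 = 2.4655. B = V − Δ·S = 17.7793.
(1,0): S=24.4200. Δ = (V_up−V_dn)/(S_up−S_dn) = (12.8050−30.6316)/(35.8974−18.0708) = -1.0000. V = [p*·12.8050 + (1−p*)·30.6316]/1.34 = 11.9251. B = V − Δ·S = 36.3451.
(1,1): S=48.5100. Δ = (V_up−V_dn)/(S_up−S_dn) = (2.4655−12.8050)/(71.3097−35.8974) = -0.2920. V = [p*·2.4655 + (1−p*)·12.8050]/1.34 = 3.2140. B = V − Δ·S = 17.3777.
(0,0): S=33.0000. Δ = (V_up−V_dn)/(S_up−S_dn) = (3.2140−11.9251)/(48.5100−24.4200) = -0.3616. V = [p*·3.2140 + (1−p*)·11.9251]/1.34 = 3.5562. B = V − Δ·S = 15.4891.
Each (Δ,B) replicates both successor values, so the strategy is self-financing and V0 is arbitrage-free.

(0,0): Delta=-0.3616 Bond=15.4891
(1,0): Delta=-1.0000 Bond=36.3451
(1,1): Delta=-0.2920 Bond=17.3777
(2,0): Delta=-1.0000 Bond=48.7024
(2,1): Delta=-1.0000 Bond=48.7024
(2,2): Delta=-0.2148 Bond=17.7793
(3,0): Delta=-1.0000 Bond=65.2612
(3,1): Delta=-1.0000 Bond=65.2612
(3,2): Delta=-1.0000 Bond=65.2612
(3,3): Delta=-0.1291 Bond=14.8462
V0=3.5562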